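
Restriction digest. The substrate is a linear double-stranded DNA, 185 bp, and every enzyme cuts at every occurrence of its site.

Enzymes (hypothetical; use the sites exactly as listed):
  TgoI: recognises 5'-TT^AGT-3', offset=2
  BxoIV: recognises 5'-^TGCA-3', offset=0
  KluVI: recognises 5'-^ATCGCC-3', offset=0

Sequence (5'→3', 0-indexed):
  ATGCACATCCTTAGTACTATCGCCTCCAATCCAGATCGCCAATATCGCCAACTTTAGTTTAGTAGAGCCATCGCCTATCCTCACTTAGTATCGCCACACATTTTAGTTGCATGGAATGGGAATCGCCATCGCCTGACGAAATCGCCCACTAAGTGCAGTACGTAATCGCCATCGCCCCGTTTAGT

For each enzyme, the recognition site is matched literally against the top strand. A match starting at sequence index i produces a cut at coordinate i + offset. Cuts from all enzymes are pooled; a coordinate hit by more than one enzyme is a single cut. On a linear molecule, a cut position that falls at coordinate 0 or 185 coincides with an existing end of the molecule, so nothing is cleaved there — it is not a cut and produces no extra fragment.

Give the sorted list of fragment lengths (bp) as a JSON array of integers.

Site scan:
  TgoI (TTAGT, off=2): starts [10, 53, 58, 84, 102, 180] → cuts [12, 55, 60, 86, 104, 182]
  BxoIV (TGCA, off=0): starts [1, 107, 153] → cuts [1, 107, 153]
  KluVI (ATCGCC, off=0): starts [18, 34, 43, 69, 89, 121, 127, 140, 164, 170] → cuts [18, 34, 43, 69, 89, 121, 127, 140, 164, 170]

Pooled cuts: [1, 12, 18, 34, 43, 55, 60, 69, 86, 89, 104, 107, 121, 127, 140, 153, 164, 170, 182]

Fragments:
  [0,1): 1 bp
  [1,12): 11 bp
  [12,18): 6 bp
  [18,34): 16 bp
  [34,43): 9 bp
  [43,55): 12 bp
  [55,60): 5 bp
  [60,69): 9 bp
  [69,86): 17 bp
  [86,89): 3 bp
  [89,104): 15 bp
  [104,107): 3 bp
  [107,121): 14 bp
  [121,127): 6 bp
  [127,140): 13 bp
  [140,153): 13 bp
  [153,164): 11 bp
  [164,170): 6 bp
  [170,182): 12 bp
  [182,185): 3 bp

[1,3,3,3,5,6,6,6,9,9,11,11,12,12,13,13,14,15,16,17]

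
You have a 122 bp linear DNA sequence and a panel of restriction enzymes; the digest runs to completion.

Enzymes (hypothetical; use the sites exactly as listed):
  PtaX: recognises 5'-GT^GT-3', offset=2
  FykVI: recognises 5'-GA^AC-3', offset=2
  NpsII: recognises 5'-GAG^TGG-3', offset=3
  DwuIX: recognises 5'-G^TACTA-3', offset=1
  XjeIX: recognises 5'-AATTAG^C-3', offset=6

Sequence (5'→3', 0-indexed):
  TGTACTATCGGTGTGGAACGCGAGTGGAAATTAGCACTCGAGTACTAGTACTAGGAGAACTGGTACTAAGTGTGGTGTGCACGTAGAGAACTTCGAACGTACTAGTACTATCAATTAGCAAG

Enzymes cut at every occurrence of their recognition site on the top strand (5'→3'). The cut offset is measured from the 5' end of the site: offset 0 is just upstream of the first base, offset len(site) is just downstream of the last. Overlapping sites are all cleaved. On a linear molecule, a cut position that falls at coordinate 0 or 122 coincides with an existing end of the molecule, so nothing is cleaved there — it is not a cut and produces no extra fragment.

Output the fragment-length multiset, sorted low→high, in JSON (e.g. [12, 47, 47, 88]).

[2,3,4,5,5,5,6,6,7,7,8,8,10,10,10,13,13]

Scan for sites:
  PtaX (GTGT, off=2): starts [10, 69, 74] → cuts [12, 71, 76]
  FykVI (GAAC, off=2): starts [15, 56, 87, 94] → cuts [17, 58, 89, 96]
  NpsII (GAGTGG, off=3): starts [21] → cuts [24]
  DwuIX (GTACTA, off=1): starts [1, 41, 47, 62, 98, 104] → cuts [2, 42, 48, 63, 99, 105]
  XjeIX (AATTAGC, off=6): starts [28, 112] → cuts [34, 118]

All cut coordinates (distinct, sorted): [2, 12, 17, 24, 34, 42, 48, 58, 63, 71, 76, 89, 96, 99, 105, 118]

Fragment lengths:
  [0,2): 2 bp
  [2,12): 10 bp
  [12,17): 5 bp
  [17,24): 7 bp
  [24,34): 10 bp
  [34,42): 8 bp
  [42,48): 6 bp
  [48,58): 10 bp
  [58,63): 5 bp
  [63,71): 8 bp
  [71,76): 5 bp
  [76,89): 13 bp
  [89,96): 7 bp
  [96,99): 3 bp
  [99,105): 6 bp
  [105,118): 13 bp
  [118,122): 4 bp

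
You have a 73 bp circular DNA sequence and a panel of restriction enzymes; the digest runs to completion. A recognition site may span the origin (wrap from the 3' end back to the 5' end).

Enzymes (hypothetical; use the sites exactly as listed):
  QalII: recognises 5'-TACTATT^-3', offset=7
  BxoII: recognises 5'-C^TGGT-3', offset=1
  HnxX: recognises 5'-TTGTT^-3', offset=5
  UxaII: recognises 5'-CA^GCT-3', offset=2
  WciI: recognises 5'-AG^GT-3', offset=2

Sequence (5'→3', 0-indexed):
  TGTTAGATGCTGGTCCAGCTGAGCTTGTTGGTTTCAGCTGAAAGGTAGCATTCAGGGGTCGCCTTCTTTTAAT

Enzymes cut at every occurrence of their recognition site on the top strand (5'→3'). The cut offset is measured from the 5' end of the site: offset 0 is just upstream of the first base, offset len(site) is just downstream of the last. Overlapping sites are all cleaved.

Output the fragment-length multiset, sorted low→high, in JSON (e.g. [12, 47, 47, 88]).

[6,7,7,8,12,33]

Scan for sites:
  QalII (TACTATT, off=7): no sites
  BxoII (CTGGT, off=1): starts [9] → cuts [10]
  HnxX (TTGTT, off=5): starts [24, 72] → cuts [4, 29]
  UxaII (CAGCT, off=2): starts [15, 34] → cuts [17, 36]
  WciI (AGGT, off=2): starts [42] → cuts [44]

All cut coordinates (distinct, sorted): [4, 10, 17, 29, 36, 44]

Fragment lengths:
  4→10: 6 bp
  10→17: 7 bp
  17→29: 12 bp
  29→36: 7 bp
  36→44: 8 bp
  44→4 (wrap): 73-44+4 = 33 bp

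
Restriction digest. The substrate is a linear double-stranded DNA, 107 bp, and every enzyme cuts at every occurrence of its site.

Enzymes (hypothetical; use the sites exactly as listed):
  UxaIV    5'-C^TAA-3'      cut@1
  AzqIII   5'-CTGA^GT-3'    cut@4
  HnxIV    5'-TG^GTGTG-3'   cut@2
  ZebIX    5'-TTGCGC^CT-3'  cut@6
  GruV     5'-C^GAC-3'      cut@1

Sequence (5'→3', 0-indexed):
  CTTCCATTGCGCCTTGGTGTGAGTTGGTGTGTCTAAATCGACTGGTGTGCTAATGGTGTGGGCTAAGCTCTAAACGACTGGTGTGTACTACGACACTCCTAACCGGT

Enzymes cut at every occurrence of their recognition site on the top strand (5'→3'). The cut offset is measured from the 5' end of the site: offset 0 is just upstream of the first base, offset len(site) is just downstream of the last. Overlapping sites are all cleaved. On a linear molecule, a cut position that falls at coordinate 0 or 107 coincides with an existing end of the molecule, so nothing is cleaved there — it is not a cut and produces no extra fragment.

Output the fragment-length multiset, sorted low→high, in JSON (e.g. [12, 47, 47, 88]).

[4,5,5,5,5,6,6,7,7,8,8,8,10,11,12]

Site scan:
  UxaIV (CTAA, off=1): starts [32, 49, 62, 69, 98] → cuts [33, 50, 63, 70, 99]
  AzqIII (CTGAGT, off=4): no sites
  HnxIV (TGGTGTG, off=2): starts [14, 24, 42, 53, 78] → cuts [16, 26, 44, 55, 80]
  ZebIX (TTGCGCCT, off=6): starts [6] → cuts [12]
  GruV (CGAC, off=1): starts [38, 74, 90] → cuts [39, 75, 91]

All cut coordinates (distinct, sorted): [12, 16, 26, 33, 39, 44, 50, 55, 63, 70, 75, 80, 91, 99]

Fragment lengths:
  [0,12): 12 bp
  [12,16): 4 bp
  [16,26): 10 bp
  [26,33): 7 bp
  [33,39): 6 bp
  [39,44): 5 bp
  [44,50): 6 bp
  [50,55): 5 bp
  [55,63): 8 bp
  [63,70): 7 bp
  [70,75): 5 bp
  [75,80): 5 bp
  [80,91): 11 bp
  [91,99): 8 bp
  [99,107): 8 bp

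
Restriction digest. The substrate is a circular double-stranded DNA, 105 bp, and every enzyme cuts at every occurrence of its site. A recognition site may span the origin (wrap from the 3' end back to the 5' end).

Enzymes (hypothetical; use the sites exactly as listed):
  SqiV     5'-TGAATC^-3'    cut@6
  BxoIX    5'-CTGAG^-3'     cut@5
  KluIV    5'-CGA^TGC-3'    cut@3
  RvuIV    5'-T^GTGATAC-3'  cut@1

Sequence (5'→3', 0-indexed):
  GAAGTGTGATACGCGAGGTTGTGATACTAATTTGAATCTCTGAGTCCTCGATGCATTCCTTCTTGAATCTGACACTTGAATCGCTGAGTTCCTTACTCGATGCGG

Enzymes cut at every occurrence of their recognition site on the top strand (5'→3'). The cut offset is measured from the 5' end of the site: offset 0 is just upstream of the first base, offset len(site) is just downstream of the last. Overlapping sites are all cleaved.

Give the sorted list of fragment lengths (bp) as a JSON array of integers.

[6,6,7,10,12,13,15,18,18]

Site scan:
  SqiV (TGAATC, off=6): starts [32, 63, 76] → cuts [38, 69, 82]
  BxoIX (CTGAG, off=5): starts [39, 83] → cuts [44, 88]
  KluIV (CGATGC, off=3): starts [48, 97] → cuts [51, 100]
  RvuIV (TGTGATAC, off=1): starts [4, 19] → cuts [5, 20]

Pooled cuts: [5, 20, 38, 44, 51, 69, 82, 88, 100]

Fragment lengths:
  5→20: 15 bp
  20→38: 18 bp
  38→44: 6 bp
  44→51: 7 bp
  51→69: 18 bp
  69→82: 13 bp
  82→88: 6 bp
  88→100: 12 bp
  100→5 (wrap): 105-100+5 = 10 bp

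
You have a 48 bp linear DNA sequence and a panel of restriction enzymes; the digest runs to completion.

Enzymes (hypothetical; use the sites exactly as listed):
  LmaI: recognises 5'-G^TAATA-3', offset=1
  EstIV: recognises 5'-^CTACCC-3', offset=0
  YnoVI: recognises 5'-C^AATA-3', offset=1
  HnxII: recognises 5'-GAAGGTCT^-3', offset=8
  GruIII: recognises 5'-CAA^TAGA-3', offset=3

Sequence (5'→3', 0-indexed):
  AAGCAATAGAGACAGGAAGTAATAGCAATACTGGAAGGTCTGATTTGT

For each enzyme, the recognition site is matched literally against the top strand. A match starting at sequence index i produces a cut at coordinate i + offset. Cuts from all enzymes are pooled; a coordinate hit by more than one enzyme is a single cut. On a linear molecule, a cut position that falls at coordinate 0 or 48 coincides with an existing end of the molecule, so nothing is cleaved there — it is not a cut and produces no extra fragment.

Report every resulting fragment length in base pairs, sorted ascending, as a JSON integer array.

Per-enzyme occurrences:
  LmaI GTAATA/1: at [18] ⇒ [19]
  EstIV (CTACCC, off=0): no sites
  YnoVI CAATA/1: at [3, 25] ⇒ [4, 26]
  HnxII GAAGGTCT/8: at [33] ⇒ [41]
  GruIII CAATAGA/3: at [3] ⇒ [6]

All cut coordinates (distinct, sorted): [4, 6, 19, 26, 41]

Fragments:
  [0,4): 4 bp
  [4,6): 2 bp
  [6,19): 13 bp
  [19,26): 7 bp
  [26,41): 15 bp
  [41,48): 7 bp

[2,4,7,7,13,15]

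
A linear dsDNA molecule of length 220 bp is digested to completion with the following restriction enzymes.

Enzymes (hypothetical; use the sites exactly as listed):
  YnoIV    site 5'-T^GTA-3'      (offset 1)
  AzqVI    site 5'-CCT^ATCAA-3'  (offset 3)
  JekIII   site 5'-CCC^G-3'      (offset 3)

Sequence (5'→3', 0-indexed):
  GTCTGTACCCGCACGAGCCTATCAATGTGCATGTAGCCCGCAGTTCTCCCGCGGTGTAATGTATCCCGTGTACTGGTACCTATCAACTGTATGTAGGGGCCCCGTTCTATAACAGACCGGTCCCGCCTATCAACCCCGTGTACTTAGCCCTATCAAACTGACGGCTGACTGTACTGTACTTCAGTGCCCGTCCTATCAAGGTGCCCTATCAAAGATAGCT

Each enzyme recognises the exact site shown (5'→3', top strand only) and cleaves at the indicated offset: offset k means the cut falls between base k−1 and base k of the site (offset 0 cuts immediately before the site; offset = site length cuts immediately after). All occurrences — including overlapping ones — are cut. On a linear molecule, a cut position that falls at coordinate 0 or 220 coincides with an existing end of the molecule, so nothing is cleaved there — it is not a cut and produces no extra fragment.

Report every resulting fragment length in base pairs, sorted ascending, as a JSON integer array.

Site scan:
  YnoIV (TGTA, off=1): starts [3, 31, 54, 59, 68, 87, 91, 138, 169, 174] → cuts [4, 32, 55, 60, 69, 88, 92, 139, 170, 175]
  AzqVI (CCTATCAA, off=3): starts [17, 78, 125, 148, 191, 204] → cuts [20, 81, 128, 151, 194, 207]
  JekIII (CCCG, off=3): starts [7, 36, 47, 64, 100, 121, 134, 186] → cuts [10, 39, 50, 67, 103, 124, 137, 189]

Pooled cuts: [4, 10, 20, 32, 39, 50, 55, 60, 67, 69, 81, 88, 92, 103, 124, 128, 137, 139, 151, 170, 175, 189, 194, 207]

Fragment lengths:
  [0,4): 4 bp
  [4,10): 6 bp
  [10,20): 10 bp
  [20,32): 12 bp
  [32,39): 7 bp
  [39,50): 11 bp
  [50,55): 5 bp
  [55,60): 5 bp
  [60,67): 7 bp
  [67,69): 2 bp
  [69,81): 12 bp
  [81,88): 7 bp
  [88,92): 4 bp
  [92,103): 11 bp
  [103,124): 21 bp
  [124,128): 4 bp
  [128,137): 9 bp
  [137,139): 2 bp
  [139,151): 12 bp
  [151,170): 19 bp
  [170,175): 5 bp
  [175,189): 14 bp
  [189,194): 5 bp
  [194,207): 13 bp
  [207,220): 13 bp

[2,2,4,4,4,5,5,5,5,6,7,7,7,9,10,11,11,12,12,12,13,13,14,19,21]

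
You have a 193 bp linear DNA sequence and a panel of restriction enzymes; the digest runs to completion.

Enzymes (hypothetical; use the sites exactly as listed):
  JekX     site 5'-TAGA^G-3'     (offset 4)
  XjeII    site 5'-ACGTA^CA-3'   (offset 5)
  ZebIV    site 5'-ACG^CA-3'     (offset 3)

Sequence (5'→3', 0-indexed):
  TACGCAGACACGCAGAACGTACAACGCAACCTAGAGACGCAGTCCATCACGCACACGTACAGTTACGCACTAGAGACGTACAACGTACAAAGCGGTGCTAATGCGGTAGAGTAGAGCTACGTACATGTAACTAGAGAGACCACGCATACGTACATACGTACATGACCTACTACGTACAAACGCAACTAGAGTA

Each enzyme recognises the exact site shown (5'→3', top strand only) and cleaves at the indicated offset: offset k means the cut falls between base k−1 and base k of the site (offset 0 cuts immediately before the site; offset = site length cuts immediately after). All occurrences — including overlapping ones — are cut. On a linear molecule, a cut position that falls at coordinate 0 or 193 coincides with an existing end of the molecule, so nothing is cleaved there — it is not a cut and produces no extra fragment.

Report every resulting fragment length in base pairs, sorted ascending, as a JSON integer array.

Site scan:
  JekX (TAGAG, off=4): starts [31, 70, 106, 111, 131, 186] → cuts [35, 74, 110, 115, 135, 190]
  XjeII (ACGTACA, off=5): starts [16, 54, 75, 82, 118, 147, 155, 171] → cuts [21, 59, 80, 87, 123, 152, 160, 176]
  ZebIV (ACGCA, off=3): starts [1, 9, 23, 36, 48, 64, 141, 179] → cuts [4, 12, 26, 39, 51, 67, 144, 182]

All cut coordinates (distinct, sorted): [4, 12, 21, 26, 35, 39, 51, 59, 67, 74, 80, 87, 110, 115, 123, 135, 144, 152, 160, 176, 182, 190]

Fragment lengths:
  [0,4): 4 bp
  [4,12): 8 bp
  [12,21): 9 bp
  [21,26): 5 bp
  [26,35): 9 bp
  [35,39): 4 bp
  [39,51): 12 bp
  [51,59): 8 bp
  [59,67): 8 bp
  [67,74): 7 bp
  [74,80): 6 bp
  [80,87): 7 bp
  [87,110): 23 bp
  [110,115): 5 bp
  [115,123): 8 bp
  [123,135): 12 bp
  [135,144): 9 bp
  [144,152): 8 bp
  [152,160): 8 bp
  [160,176): 16 bp
  [176,182): 6 bp
  [182,190): 8 bp
  [190,193): 3 bp

[3,4,4,5,5,6,6,7,7,8,8,8,8,8,8,8,9,9,9,12,12,16,23]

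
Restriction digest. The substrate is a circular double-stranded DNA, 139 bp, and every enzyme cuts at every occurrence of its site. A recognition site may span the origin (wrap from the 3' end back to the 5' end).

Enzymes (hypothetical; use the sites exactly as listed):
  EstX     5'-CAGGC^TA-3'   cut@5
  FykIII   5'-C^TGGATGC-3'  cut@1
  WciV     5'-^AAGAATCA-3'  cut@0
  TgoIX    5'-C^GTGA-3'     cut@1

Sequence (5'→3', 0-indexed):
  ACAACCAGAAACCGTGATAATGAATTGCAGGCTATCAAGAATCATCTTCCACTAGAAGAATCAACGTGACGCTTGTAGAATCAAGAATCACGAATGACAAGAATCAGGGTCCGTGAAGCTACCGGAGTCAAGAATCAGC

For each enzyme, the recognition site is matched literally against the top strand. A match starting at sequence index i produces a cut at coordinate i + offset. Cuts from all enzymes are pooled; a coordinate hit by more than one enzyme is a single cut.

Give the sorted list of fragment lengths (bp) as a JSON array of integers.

Scan for sites:
  EstX CAGGCTA/5: at [27] ⇒ [32]
  FykIII (CTGGATGC, off=1): no sites
  WciV AAGAATCA/0: at [36, 55, 82, 98, 129] ⇒ [36, 55, 82, 98, 129]
  TgoIX CGTGA/1: at [12, 64, 111] ⇒ [13, 65, 112]

All cut coordinates (distinct, sorted): [13, 32, 36, 55, 65, 82, 98, 112, 129]

Fragments:
  13→32: 19 bp
  32→36: 4 bp
  36→55: 19 bp
  55→65: 10 bp
  65→82: 17 bp
  82→98: 16 bp
  98→112: 14 bp
  112→129: 17 bp
  129→13 (wrap): 139-129+13 = 23 bp

[4,10,14,16,17,17,19,19,23]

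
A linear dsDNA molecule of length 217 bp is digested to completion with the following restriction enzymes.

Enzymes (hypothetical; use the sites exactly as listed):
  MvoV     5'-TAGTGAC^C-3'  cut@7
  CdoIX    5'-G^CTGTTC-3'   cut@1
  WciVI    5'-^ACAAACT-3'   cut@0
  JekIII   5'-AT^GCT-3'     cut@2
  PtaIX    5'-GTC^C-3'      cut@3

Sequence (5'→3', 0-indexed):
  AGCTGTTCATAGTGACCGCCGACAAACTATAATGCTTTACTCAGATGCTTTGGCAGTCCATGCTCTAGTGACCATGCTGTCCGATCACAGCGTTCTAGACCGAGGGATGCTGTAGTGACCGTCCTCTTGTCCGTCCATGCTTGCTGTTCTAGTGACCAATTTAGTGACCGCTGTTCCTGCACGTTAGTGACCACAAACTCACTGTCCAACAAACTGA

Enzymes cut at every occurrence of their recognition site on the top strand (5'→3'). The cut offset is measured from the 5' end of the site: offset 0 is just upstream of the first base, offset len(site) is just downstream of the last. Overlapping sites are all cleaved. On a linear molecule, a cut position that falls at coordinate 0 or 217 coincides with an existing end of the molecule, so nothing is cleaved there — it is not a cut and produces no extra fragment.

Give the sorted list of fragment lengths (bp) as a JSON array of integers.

[1,2,2,2,3,3,3,4,4,5,5,6,8,9,11,11,12,12,12,13,13,14,14,21,27]

Per-enzyme occurrences:
  MvoV (TAGTGACC, off=7): starts [9, 65, 112, 149, 161, 184] → cuts [16, 72, 119, 156, 168, 191]
  CdoIX (GCTGTTC, off=1): starts [1, 142, 169] → cuts [2, 143, 170]
  WciVI (ACAAACT, off=0): starts [21, 192, 208] → cuts [21, 192, 208]
  JekIII (ATGCT, off=2): starts [31, 44, 59, 73, 106, 136] → cuts [33, 46, 61, 75, 108, 138]
  PtaIX (GTCC, off=3): starts [55, 78, 120, 128, 132, 203] → cuts [58, 81, 123, 131, 135, 206]

Pooled cuts: [2, 16, 21, 33, 46, 58, 61, 72, 75, 81, 108, 119, 123, 131, 135, 138, 143, 156, 168, 170, 191, 192, 206, 208]

Fragment lengths:
  [0,2): 2 bp
  [2,16): 14 bp
  [16,21): 5 bp
  [21,33): 12 bp
  [33,46): 13 bp
  [46,58): 12 bp
  [58,61): 3 bp
  [61,72): 11 bp
  [72,75): 3 bp
  [75,81): 6 bp
  [81,108): 27 bp
  [108,119): 11 bp
  [119,123): 4 bp
  [123,131): 8 bp
  [131,135): 4 bp
  [135,138): 3 bp
  [138,143): 5 bp
  [143,156): 13 bp
  [156,168): 12 bp
  [168,170): 2 bp
  [170,191): 21 bp
  [191,192): 1 bp
  [192,206): 14 bp
  [206,208): 2 bp
  [208,217): 9 bp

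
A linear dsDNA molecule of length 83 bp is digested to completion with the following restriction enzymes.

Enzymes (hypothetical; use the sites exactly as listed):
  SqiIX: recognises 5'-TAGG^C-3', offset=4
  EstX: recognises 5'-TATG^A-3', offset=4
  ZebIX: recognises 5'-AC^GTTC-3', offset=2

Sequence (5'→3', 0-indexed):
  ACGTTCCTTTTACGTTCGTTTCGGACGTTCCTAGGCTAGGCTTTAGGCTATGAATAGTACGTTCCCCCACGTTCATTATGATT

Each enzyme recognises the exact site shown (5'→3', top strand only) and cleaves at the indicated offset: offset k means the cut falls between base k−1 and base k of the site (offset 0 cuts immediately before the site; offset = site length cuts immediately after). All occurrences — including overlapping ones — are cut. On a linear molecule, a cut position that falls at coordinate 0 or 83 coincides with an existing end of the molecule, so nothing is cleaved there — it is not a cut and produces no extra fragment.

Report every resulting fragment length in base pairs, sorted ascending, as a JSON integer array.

[2,3,5,5,7,8,9,10,10,11,13]

Site scan:
  SqiIX (TAGGC, off=4): starts [31, 36, 43] → cuts [35, 40, 47]
  EstX (TATGA, off=4): starts [48, 76] → cuts [52, 80]
  ZebIX (ACGTTC, off=2): starts [0, 11, 24, 58, 68] → cuts [2, 13, 26, 60, 70]

All cut coordinates (distinct, sorted): [2, 13, 26, 35, 40, 47, 52, 60, 70, 80]

Fragments:
  [0,2): 2 bp
  [2,13): 11 bp
  [13,26): 13 bp
  [26,35): 9 bp
  [35,40): 5 bp
  [40,47): 7 bp
  [47,52): 5 bp
  [52,60): 8 bp
  [60,70): 10 bp
  [70,80): 10 bp
  [80,83): 3 bp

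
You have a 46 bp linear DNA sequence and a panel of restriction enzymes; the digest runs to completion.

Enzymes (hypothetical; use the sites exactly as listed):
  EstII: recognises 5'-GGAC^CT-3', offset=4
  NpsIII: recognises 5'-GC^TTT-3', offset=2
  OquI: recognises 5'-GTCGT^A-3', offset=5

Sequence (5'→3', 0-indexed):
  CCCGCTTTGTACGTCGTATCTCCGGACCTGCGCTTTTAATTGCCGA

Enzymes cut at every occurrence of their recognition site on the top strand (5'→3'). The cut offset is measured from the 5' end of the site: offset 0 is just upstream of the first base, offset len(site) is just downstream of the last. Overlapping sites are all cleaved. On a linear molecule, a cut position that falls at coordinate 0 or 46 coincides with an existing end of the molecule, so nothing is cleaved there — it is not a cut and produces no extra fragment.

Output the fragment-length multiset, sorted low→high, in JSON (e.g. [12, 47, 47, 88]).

Scan for sites:
  EstII GGACCT/4: at [23] ⇒ [27]
  NpsIII GCTTT/2: at [3, 31] ⇒ [5, 33]
  OquI GTCGTA/5: at [12] ⇒ [17]

Pooled cuts: [5, 17, 27, 33]

Fragment lengths:
  [0,5): 5 bp
  [5,17): 12 bp
  [17,27): 10 bp
  [27,33): 6 bp
  [33,46): 13 bp

[5,6,10,12,13]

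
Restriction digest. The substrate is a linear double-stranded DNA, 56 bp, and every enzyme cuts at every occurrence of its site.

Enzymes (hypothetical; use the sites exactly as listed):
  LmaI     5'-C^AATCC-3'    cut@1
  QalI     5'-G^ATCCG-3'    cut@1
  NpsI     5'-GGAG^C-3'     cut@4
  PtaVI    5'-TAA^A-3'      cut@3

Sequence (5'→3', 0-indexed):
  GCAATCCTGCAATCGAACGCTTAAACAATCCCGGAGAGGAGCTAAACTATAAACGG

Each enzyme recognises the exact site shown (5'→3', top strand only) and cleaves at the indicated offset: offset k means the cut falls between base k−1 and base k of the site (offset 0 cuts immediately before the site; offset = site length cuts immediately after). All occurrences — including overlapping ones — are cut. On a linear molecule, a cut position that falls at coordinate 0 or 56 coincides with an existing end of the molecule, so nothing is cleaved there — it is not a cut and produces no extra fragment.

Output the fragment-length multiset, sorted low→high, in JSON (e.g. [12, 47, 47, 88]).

Per-enzyme occurrences:
  LmaI (CAATCC, off=1): starts [1, 25] → cuts [2, 26]
  QalI (GATCCG, off=1): no sites
  NpsI (GGAGC, off=4): starts [37] → cuts [41]
  PtaVI (TAAA, off=3): starts [21, 42, 49] → cuts [24, 45, 52]

All cut coordinates (distinct, sorted): [2, 24, 26, 41, 45, 52]

Fragment lengths:
  [0,2): 2 bp
  [2,24): 22 bp
  [24,26): 2 bp
  [26,41): 15 bp
  [41,45): 4 bp
  [45,52): 7 bp
  [52,56): 4 bp

[2,2,4,4,7,15,22]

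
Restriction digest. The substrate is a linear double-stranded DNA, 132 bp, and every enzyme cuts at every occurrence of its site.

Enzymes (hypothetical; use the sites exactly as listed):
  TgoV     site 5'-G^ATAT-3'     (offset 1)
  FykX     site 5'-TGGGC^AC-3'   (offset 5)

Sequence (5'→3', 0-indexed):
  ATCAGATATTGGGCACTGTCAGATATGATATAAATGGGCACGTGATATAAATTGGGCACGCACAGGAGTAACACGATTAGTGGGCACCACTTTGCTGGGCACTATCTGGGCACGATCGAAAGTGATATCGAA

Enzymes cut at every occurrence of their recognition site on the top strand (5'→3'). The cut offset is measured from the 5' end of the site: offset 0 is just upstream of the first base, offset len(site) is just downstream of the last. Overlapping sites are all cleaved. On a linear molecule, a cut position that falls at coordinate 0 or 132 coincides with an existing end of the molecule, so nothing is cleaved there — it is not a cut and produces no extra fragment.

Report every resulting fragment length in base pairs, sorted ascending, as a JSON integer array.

[5,5,5,8,8,9,11,12,13,13,15,28]

Scan for sites:
  TgoV (GATAT, off=1): starts [4, 21, 26, 43, 123] → cuts [5, 22, 27, 44, 124]
  FykX (TGGGCAC, off=5): starts [9, 34, 52, 80, 95, 106] → cuts [14, 39, 57, 85, 100, 111]

Pooled cuts: [5, 14, 22, 27, 39, 44, 57, 85, 100, 111, 124]

Fragments:
  [0,5): 5 bp
  [5,14): 9 bp
  [14,22): 8 bp
  [22,27): 5 bp
  [27,39): 12 bp
  [39,44): 5 bp
  [44,57): 13 bp
  [57,85): 28 bp
  [85,100): 15 bp
  [100,111): 11 bp
  [111,124): 13 bp
  [124,132): 8 bp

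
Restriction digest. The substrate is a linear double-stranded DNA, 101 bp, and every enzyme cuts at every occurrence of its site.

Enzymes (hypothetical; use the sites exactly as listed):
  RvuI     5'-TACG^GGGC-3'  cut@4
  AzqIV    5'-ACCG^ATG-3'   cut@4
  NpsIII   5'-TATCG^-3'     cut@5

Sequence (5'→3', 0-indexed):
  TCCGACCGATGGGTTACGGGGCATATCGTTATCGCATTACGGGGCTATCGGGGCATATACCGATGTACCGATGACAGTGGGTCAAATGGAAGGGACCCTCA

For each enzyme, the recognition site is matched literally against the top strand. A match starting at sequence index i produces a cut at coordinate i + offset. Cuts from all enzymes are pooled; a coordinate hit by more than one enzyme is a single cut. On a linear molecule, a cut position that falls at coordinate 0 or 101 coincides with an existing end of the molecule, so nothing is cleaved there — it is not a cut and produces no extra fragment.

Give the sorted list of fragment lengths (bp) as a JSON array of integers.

Site scan:
  RvuI (TACGGGGC, off=4): starts [14, 37] → cuts [18, 41]
  AzqIV (ACCGATG, off=4): starts [4, 58, 66] → cuts [8, 62, 70]
  NpsIII (TATCG, off=5): starts [23, 29, 45] → cuts [28, 34, 50]

All cut coordinates (distinct, sorted): [8, 18, 28, 34, 41, 50, 62, 70]

Fragment lengths:
  [0,8): 8 bp
  [8,18): 10 bp
  [18,28): 10 bp
  [28,34): 6 bp
  [34,41): 7 bp
  [41,50): 9 bp
  [50,62): 12 bp
  [62,70): 8 bp
  [70,101): 31 bp

[6,7,8,8,9,10,10,12,31]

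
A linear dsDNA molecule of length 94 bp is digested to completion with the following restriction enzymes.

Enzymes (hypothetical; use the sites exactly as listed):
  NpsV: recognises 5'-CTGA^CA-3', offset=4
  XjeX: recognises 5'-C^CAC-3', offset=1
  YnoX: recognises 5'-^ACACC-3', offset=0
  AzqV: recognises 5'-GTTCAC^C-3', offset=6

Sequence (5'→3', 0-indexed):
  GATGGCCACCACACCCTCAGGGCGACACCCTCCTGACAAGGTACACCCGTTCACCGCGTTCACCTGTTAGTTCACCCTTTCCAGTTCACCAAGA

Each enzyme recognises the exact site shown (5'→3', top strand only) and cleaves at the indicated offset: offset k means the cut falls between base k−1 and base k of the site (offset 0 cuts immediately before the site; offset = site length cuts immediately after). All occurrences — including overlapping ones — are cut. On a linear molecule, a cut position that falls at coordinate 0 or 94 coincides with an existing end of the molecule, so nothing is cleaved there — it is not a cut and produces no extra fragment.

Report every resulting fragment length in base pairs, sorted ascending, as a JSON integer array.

[1,3,5,6,6,9,12,12,12,14,14]

Per-enzyme occurrences:
  NpsV (CTGACA, off=4): starts [32] → cuts [36]
  XjeX (CCAC, off=1): starts [5, 8] → cuts [6, 9]
  YnoX (ACACC, off=0): starts [10, 24, 42] → cuts [10, 24, 42]
  AzqV (GTTCACC, off=6): starts [48, 57, 69, 83] → cuts [54, 63, 75, 89]

All cut coordinates (distinct, sorted): [6, 9, 10, 24, 36, 42, 54, 63, 75, 89]

Fragments:
  [0,6): 6 bp
  [6,9): 3 bp
  [9,10): 1 bp
  [10,24): 14 bp
  [24,36): 12 bp
  [36,42): 6 bp
  [42,54): 12 bp
  [54,63): 9 bp
  [63,75): 12 bp
  [75,89): 14 bp
  [89,94): 5 bp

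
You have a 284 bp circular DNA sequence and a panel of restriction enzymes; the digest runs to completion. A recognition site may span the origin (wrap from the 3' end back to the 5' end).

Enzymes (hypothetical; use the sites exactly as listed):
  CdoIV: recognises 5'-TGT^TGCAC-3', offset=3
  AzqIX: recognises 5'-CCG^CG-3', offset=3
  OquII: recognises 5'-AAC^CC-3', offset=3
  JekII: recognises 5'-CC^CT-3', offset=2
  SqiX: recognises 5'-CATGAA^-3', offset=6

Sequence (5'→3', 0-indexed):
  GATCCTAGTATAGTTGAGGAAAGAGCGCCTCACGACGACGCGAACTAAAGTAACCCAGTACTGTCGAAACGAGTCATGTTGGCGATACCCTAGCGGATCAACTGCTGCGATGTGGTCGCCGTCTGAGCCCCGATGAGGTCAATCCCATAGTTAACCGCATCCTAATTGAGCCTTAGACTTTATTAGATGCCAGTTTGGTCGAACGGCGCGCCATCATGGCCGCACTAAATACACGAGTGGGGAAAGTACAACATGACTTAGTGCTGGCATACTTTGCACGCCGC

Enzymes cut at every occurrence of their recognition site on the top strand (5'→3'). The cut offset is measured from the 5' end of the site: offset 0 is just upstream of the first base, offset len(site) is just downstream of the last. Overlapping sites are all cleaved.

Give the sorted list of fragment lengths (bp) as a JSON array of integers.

[35,55,194]

Site scan:
  CdoIV (TGTTGCAC, off=3): no sites
  AzqIX (CCGCG, off=3): starts [280] → cuts [283]
  OquII (AACCC, off=3): starts [51] → cuts [54]
  JekII (CCCT, off=2): starts [87] → cuts [89]
  SqiX (CATGAA, off=6): no sites

Pooled cuts: [54, 89, 283]

Fragments:
  54→89: 35 bp
  89→283: 194 bp
  283→54 (wrap): 284-283+54 = 55 bp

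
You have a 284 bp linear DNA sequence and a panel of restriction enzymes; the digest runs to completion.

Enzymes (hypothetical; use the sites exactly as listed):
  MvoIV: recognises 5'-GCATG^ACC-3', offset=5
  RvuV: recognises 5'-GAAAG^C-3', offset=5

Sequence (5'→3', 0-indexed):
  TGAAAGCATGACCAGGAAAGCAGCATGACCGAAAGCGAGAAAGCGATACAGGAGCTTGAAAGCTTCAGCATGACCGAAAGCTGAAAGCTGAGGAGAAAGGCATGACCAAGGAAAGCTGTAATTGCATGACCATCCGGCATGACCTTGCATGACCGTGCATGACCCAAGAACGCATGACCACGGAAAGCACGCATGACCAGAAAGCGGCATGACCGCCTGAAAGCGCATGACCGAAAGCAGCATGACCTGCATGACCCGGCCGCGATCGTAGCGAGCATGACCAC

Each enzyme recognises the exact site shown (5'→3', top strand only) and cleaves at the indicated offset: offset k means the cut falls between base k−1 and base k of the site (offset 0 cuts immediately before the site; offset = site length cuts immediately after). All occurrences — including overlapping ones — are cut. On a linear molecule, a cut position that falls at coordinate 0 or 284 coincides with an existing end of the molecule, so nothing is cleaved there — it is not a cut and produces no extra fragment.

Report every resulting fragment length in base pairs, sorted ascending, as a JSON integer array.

[4,5,6,6,7,7,7,7,8,8,8,8,8,9,9,10,10,10,10,11,11,12,13,13,15,17,19,26]

Scan for sites:
  MvoIV (GCATGACC, off=5): starts [5, 22, 67, 99, 123, 136, 146, 156, 171, 190, 206, 224, 239, 248, 274] → cuts [10, 27, 72, 104, 128, 141, 151, 161, 176, 195, 211, 229, 244, 253, 279]
  RvuV (GAAAGC, off=5): starts [1, 15, 30, 38, 57, 75, 82, 110, 182, 199, 218, 232] → cuts [6, 20, 35, 43, 62, 80, 87, 115, 187, 204, 223, 237]

Pooled cuts: [6, 10, 20, 27, 35, 43, 62, 72, 80, 87, 104, 115, 128, 141, 151, 161, 176, 187, 195, 204, 211, 223, 229, 237, 244, 253, 279]

Fragments:
  [0,6): 6 bp
  [6,10): 4 bp
  [10,20): 10 bp
  [20,27): 7 bp
  [27,35): 8 bp
  [35,43): 8 bp
  [43,62): 19 bp
  [62,72): 10 bp
  [72,80): 8 bp
  [80,87): 7 bp
  [87,104): 17 bp
  [104,115): 11 bp
  [115,128): 13 bp
  [128,141): 13 bp
  [141,151): 10 bp
  [151,161): 10 bp
  [161,176): 15 bp
  [176,187): 11 bp
  [187,195): 8 bp
  [195,204): 9 bp
  [204,211): 7 bp
  [211,223): 12 bp
  [223,229): 6 bp
  [229,237): 8 bp
  [237,244): 7 bp
  [244,253): 9 bp
  [253,279): 26 bp
  [279,284): 5 bp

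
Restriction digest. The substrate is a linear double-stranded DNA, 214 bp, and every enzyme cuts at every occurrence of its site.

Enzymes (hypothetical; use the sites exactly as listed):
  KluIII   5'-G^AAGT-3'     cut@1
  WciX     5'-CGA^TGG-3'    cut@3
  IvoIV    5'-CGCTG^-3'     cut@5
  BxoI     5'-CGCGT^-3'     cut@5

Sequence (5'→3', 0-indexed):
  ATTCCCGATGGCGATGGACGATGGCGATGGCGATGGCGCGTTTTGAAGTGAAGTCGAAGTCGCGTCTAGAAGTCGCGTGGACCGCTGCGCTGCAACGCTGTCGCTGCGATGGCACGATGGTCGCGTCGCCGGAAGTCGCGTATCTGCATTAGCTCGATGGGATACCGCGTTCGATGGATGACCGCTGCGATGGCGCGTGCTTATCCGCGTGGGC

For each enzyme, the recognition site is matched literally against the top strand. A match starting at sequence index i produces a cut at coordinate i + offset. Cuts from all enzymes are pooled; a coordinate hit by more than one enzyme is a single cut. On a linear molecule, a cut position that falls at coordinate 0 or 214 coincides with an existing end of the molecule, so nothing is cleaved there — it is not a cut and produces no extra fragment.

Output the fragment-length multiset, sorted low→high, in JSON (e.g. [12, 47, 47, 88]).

Per-enzyme occurrences:
  KluIII GAAGT/1: at [44, 49, 55, 68, 131] ⇒ [45, 50, 56, 69, 132]
  WciX CGATGG/3: at [5, 11, 18, 24, 30, 106, 114, 154, 171, 187] ⇒ [8, 14, 21, 27, 33, 109, 117, 157, 174, 190]
  IvoIV CGCTG/5: at [82, 87, 95, 101, 182] ⇒ [87, 92, 100, 106, 187]
  BxoI CGCGT/5: at [36, 60, 73, 121, 136, 165, 193, 205] ⇒ [41, 65, 78, 126, 141, 170, 198, 210]

Pooled cuts: [8, 14, 21, 27, 33, 41, 45, 50, 56, 65, 69, 78, 87, 92, 100, 106, 109, 117, 126, 132, 141, 157, 170, 174, 187, 190, 198, 210]

Fragment lengths:
  [0,8): 8 bp
  [8,14): 6 bp
  [14,21): 7 bp
  [21,27): 6 bp
  [27,33): 6 bp
  [33,41): 8 bp
  [41,45): 4 bp
  [45,50): 5 bp
  [50,56): 6 bp
  [56,65): 9 bp
  [65,69): 4 bp
  [69,78): 9 bp
  [78,87): 9 bp
  [87,92): 5 bp
  [92,100): 8 bp
  [100,106): 6 bp
  [106,109): 3 bp
  [109,117): 8 bp
  [117,126): 9 bp
  [126,132): 6 bp
  [132,141): 9 bp
  [141,157): 16 bp
  [157,170): 13 bp
  [170,174): 4 bp
  [174,187): 13 bp
  [187,190): 3 bp
  [190,198): 8 bp
  [198,210): 12 bp
  [210,214): 4 bp

[3,3,4,4,4,4,5,5,6,6,6,6,6,6,7,8,8,8,8,8,9,9,9,9,9,12,13,13,16]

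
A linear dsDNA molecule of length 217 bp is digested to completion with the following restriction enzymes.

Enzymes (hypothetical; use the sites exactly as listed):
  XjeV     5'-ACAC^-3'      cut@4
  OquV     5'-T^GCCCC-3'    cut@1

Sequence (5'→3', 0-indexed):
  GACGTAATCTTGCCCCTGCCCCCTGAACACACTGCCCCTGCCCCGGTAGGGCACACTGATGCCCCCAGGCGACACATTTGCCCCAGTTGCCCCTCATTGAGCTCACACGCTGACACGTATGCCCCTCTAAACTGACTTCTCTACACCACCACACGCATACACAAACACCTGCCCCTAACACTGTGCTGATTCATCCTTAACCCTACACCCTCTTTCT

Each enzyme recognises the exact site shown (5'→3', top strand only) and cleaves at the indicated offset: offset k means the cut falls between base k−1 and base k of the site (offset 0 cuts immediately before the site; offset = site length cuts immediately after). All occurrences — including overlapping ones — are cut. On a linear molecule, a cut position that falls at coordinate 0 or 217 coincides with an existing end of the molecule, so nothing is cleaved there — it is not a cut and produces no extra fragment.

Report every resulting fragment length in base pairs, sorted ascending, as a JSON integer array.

Site scan:
  XjeV ACAC/4: at [26, 28, 52, 71, 104, 112, 142, 150, 158, 164, 177, 204] ⇒ [30, 32, 56, 75, 108, 116, 146, 154, 162, 168, 181, 208]
  OquV TGCCCC/1: at [10, 16, 32, 38, 59, 78, 87, 119, 169] ⇒ [11, 17, 33, 39, 60, 79, 88, 120, 170]

Pooled cuts: [11, 17, 30, 32, 33, 39, 56, 60, 75, 79, 88, 108, 116, 120, 146, 154, 162, 168, 170, 181, 208]

Fragment lengths:
  [0,11): 11 bp
  [11,17): 6 bp
  [17,30): 13 bp
  [30,32): 2 bp
  [32,33): 1 bp
  [33,39): 6 bp
  [39,56): 17 bp
  [56,60): 4 bp
  [60,75): 15 bp
  [75,79): 4 bp
  [79,88): 9 bp
  [88,108): 20 bp
  [108,116): 8 bp
  [116,120): 4 bp
  [120,146): 26 bp
  [146,154): 8 bp
  [154,162): 8 bp
  [162,168): 6 bp
  [168,170): 2 bp
  [170,181): 11 bp
  [181,208): 27 bp
  [208,217): 9 bp

[1,2,2,4,4,4,6,6,6,8,8,8,9,9,11,11,13,15,17,20,26,27]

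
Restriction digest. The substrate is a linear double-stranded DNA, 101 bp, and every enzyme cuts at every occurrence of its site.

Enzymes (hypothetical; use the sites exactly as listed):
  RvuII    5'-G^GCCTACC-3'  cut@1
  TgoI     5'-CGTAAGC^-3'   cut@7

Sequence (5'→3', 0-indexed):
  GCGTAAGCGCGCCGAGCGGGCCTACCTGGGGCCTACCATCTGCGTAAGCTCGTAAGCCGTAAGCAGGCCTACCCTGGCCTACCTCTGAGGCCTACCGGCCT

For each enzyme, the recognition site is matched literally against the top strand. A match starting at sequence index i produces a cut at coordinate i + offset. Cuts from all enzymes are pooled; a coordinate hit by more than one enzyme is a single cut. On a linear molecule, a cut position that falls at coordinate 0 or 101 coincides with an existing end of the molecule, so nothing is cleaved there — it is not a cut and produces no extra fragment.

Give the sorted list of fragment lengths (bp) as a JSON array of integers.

Site scan:
  RvuII GGCCTACC/1: at [18, 29, 65, 75, 88] ⇒ [19, 30, 66, 76, 89]
  TgoI CGTAAGC/7: at [1, 42, 50, 57] ⇒ [8, 49, 57, 64]

Pooled cuts: [8, 19, 30, 49, 57, 64, 66, 76, 89]

Fragment lengths:
  [0,8): 8 bp
  [8,19): 11 bp
  [19,30): 11 bp
  [30,49): 19 bp
  [49,57): 8 bp
  [57,64): 7 bp
  [64,66): 2 bp
  [66,76): 10 bp
  [76,89): 13 bp
  [89,101): 12 bp

[2,7,8,8,10,11,11,12,13,19]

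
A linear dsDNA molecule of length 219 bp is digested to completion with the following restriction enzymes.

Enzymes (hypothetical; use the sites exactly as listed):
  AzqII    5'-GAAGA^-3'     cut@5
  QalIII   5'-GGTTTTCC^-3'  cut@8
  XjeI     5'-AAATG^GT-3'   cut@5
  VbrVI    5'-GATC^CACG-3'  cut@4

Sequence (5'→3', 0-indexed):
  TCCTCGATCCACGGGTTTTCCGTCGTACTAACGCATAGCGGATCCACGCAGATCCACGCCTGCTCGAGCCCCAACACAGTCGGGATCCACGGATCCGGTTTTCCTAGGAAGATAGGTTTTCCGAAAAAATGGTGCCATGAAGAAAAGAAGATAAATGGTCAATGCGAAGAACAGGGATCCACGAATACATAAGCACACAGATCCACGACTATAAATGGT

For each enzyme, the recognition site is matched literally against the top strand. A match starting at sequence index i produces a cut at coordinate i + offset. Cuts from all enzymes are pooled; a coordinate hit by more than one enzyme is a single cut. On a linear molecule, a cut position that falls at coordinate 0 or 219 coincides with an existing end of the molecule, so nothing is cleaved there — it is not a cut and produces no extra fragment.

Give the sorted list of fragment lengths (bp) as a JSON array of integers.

[2,6,8,8,9,9,9,10,10,12,12,13,14,17,23,24,33]

Per-enzyme occurrences:
  AzqII GAAGA/5: at [107, 138, 146, 165] ⇒ [112, 143, 151, 170]
  QalIII GGTTTTCC/8: at [13, 96, 114] ⇒ [21, 104, 122]
  XjeI AAATGGT/5: at [126, 152, 212] ⇒ [131, 157, 217]
  VbrVI GATCCACG/4: at [5, 40, 50, 83, 175, 199] ⇒ [9, 44, 54, 87, 179, 203]

All cut coordinates (distinct, sorted): [9, 21, 44, 54, 87, 104, 112, 122, 131, 143, 151, 157, 170, 179, 203, 217]

Fragment lengths:
  [0,9): 9 bp
  [9,21): 12 bp
  [21,44): 23 bp
  [44,54): 10 bp
  [54,87): 33 bp
  [87,104): 17 bp
  [104,112): 8 bp
  [112,122): 10 bp
  [122,131): 9 bp
  [131,143): 12 bp
  [143,151): 8 bp
  [151,157): 6 bp
  [157,170): 13 bp
  [170,179): 9 bp
  [179,203): 24 bp
  [203,217): 14 bp
  [217,219): 2 bp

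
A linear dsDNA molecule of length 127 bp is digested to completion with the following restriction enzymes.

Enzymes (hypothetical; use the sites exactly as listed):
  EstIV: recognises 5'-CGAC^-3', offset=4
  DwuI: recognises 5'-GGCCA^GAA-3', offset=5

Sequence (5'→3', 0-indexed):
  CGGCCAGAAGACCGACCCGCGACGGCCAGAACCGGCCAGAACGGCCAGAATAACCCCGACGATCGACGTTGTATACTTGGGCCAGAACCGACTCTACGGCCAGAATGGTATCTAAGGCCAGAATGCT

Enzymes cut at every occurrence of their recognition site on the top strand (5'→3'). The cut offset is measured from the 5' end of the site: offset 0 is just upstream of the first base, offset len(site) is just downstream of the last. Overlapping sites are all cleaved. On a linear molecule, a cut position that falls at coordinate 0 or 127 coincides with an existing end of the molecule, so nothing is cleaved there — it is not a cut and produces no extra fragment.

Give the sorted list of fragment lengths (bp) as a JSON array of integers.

Scan for sites:
  EstIV CGAC/4: at [12, 19, 56, 63, 88] ⇒ [16, 23, 60, 67, 92]
  DwuI GGCCAGAA/5: at [1, 23, 33, 42, 79, 97, 115] ⇒ [6, 28, 38, 47, 84, 102, 120]

All cut coordinates (distinct, sorted): [6, 16, 23, 28, 38, 47, 60, 67, 84, 92, 102, 120]

Fragment lengths:
  [0,6): 6 bp
  [6,16): 10 bp
  [16,23): 7 bp
  [23,28): 5 bp
  [28,38): 10 bp
  [38,47): 9 bp
  [47,60): 13 bp
  [60,67): 7 bp
  [67,84): 17 bp
  [84,92): 8 bp
  [92,102): 10 bp
  [102,120): 18 bp
  [120,127): 7 bp

[5,6,7,7,7,8,9,10,10,10,13,17,18]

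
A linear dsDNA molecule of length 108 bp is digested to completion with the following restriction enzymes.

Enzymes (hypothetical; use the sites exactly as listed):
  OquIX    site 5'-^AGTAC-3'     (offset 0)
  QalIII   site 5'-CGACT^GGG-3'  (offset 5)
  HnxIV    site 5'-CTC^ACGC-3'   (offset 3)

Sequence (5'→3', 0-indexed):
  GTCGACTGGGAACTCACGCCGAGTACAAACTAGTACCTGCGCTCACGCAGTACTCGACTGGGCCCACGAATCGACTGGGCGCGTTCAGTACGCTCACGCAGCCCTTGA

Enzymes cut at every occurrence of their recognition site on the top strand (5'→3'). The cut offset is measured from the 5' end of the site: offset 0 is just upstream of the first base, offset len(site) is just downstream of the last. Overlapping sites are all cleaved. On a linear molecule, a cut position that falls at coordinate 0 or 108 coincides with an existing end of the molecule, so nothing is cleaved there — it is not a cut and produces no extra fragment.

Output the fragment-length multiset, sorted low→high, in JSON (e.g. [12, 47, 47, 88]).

[4,6,7,8,9,10,10,11,13,13,17]

Scan for sites:
  OquIX AGTAC/0: at [21, 31, 48, 86] ⇒ [21, 31, 48, 86]
  QalIII CGACTGGG/5: at [2, 54, 71] ⇒ [7, 59, 76]
  HnxIV CTCACGC/3: at [12, 41, 92] ⇒ [15, 44, 95]

All cut coordinates (distinct, sorted): [7, 15, 21, 31, 44, 48, 59, 76, 86, 95]

Fragments:
  [0,7): 7 bp
  [7,15): 8 bp
  [15,21): 6 bp
  [21,31): 10 bp
  [31,44): 13 bp
  [44,48): 4 bp
  [48,59): 11 bp
  [59,76): 17 bp
  [76,86): 10 bp
  [86,95): 9 bp
  [95,108): 13 bp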